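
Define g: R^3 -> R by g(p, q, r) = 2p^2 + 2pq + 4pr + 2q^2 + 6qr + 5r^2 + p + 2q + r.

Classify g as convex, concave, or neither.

convex

g is quadratic, so its Hessian is the constant matrix H = [[4, 2, 4], [2, 4, 6], [4, 6, 10]].
Leading principal minors: 4, 12, 8.
All positive ⇒ H ≻ 0 ⇒ convex.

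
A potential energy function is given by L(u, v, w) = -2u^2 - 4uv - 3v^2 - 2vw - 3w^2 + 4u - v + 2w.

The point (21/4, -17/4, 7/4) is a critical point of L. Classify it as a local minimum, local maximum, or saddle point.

local maximum

The Hessian is constant: H = [[-4, -4, 0], [-4, -6, -2], [0, -2, -6]].
Leading principal minors: Δ₁ = -4, Δ₂ = 8, Δ₃ = -32.
The minors alternate sign starting negative (−, +, −), so H is negative definite: a local maximum.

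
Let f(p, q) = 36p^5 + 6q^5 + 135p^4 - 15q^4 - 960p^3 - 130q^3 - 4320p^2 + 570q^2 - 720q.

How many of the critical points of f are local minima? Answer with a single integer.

4

f separates as a function of p plus a function of q, so ∇f=0 decouples.
∂f/∂p = 180p(p - 4)(p + 3)(p + 4) = 0 at p ∈ {-4, -3, 0, 4}; ∂f/∂q = 30(q - 3)(q - 2)(q - 1)(q + 4) = 0 at q ∈ {-4, 1, 2, 3}.
The Hessian is diagonal: diag(f_pp, f_qq). Second derivatives: f_pp(-4)=-5760, f_pp(-3)=3780, f_pp(0)=-8640, f_pp(4)=40320; f_qq(-4)=-6300, f_qq(1)=300, f_qq(2)=-180, f_qq(3)=420.
Local minima occur where both diagonal entries positive: (-3, 1), (-3, 3), (4, 1), (4, 3). Count: 4.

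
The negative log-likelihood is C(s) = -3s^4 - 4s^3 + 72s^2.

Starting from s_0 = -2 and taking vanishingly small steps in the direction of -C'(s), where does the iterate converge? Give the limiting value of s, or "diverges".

0

C'(s) = -12s(s - 3)(s + 4), so C'(-2) = -240.
Gradient descent moves in the -C' direction, i.e. s is increasing.
The nearest critical point in that direction is s = 0, where C'' = 144 > 0 (a local minimum). The iterate converges there.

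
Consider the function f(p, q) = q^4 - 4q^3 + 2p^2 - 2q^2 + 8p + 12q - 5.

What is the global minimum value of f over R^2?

f(p,q) separates as A(p) + B(q) − 5, so its minimum is min A + min B − 5.
A'(p) = 4p + 8 vanishes at p ∈ {-2}; B'(q) = 4(q - 3)(q - 1)(q + 1) vanishes at q ∈ {-1, 1, 3}.
Local minima of A (where A''>0): A(-2)=-8. Local minima of B: B(-1)=-9, B(3)=-9.
So the global minimum of f is A(-2) + B(-1) − 5 = -8 − 9 − 5 = -22, attained at (-2, -1).

-22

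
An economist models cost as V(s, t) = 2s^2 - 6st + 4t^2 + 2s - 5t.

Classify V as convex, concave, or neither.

V is quadratic, so its Hessian is the constant matrix H = [[4, -6], [-6, 8]].
det(H) = -4, tr(H) = 12.
det(H) < 0, so H is indefinite: neither convex nor concave.

neither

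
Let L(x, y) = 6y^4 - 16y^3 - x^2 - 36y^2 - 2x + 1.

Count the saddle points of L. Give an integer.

2

L separates as a function of x plus a function of y, so ∇L=0 decouples.
∂L/∂x = -2(x + 1) = 0 at x ∈ {-1}; ∂L/∂y = 24y(y - 3)(y + 1) = 0 at y ∈ {-1, 0, 3}.
The Hessian is diagonal: diag(L_xx, L_yy). Second derivatives: L_xx(-1)=-2; L_yy(-1)=96, L_yy(0)=-72, L_yy(3)=288.
Saddle points occur where the two diagonal entries have opposite signs: (-1, -1), (-1, 3). Count: 2.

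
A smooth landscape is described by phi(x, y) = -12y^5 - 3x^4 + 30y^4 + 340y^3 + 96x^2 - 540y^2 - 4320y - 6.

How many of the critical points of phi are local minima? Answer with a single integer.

phi separates as a function of x plus a function of y, so ∇phi=0 decouples.
∂phi/∂x = -12x(x - 4)(x + 4) = 0 at x ∈ {-4, 0, 4}; ∂phi/∂y = -60(y - 4)(y - 3)(y + 2)(y + 3) = 0 at y ∈ {-3, -2, 3, 4}.
The Hessian is diagonal: diag(phi_xx, phi_yy). Second derivatives: phi_xx(-4)=-384, phi_xx(0)=192, phi_xx(4)=-384; phi_yy(-3)=2520, phi_yy(-2)=-1800, phi_yy(3)=1800, phi_yy(4)=-2520.
Local minima occur where both diagonal entries positive: (0, -3), (0, 3). Count: 2.

2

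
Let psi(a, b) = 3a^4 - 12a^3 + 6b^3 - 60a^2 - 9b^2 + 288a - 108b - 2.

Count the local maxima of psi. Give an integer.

1

psi separates as a function of a plus a function of b, so ∇psi=0 decouples.
∂psi/∂a = 12(a - 4)(a - 2)(a + 3) = 0 at a ∈ {-3, 2, 4}; ∂psi/∂b = 18(b - 3)(b + 2) = 0 at b ∈ {-2, 3}.
The Hessian is diagonal: diag(psi_aa, psi_bb). Second derivatives: psi_aa(-3)=420, psi_aa(2)=-120, psi_aa(4)=168; psi_bb(-2)=-90, psi_bb(3)=90.
Local maxima occur where both diagonal entries negative: (2, -2). Count: 1.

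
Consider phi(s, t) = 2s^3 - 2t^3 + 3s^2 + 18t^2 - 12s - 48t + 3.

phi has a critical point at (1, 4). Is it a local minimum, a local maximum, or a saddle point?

The mixed partial ∂²phi/∂s∂t is 0, so the Hessian at any point is diag(phi_ss, phi_tt) = diag(6(2s + 1), 12(-t + 3)).
At (1, 4): H = diag(18, -12).
The eigenvalues have opposite signs, so H is indefinite: a saddle point.

saddle point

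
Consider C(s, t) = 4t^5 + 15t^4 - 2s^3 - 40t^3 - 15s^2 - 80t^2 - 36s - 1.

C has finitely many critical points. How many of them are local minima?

2

C separates as a function of s plus a function of t, so ∇C=0 decouples.
∂C/∂s = -6(s + 2)(s + 3) = 0 at s ∈ {-3, -2}; ∂C/∂t = 20t(t - 2)(t + 1)(t + 4) = 0 at t ∈ {-4, -1, 0, 2}.
The Hessian is diagonal: diag(C_ss, C_tt). Second derivatives: C_ss(-3)=6, C_ss(-2)=-6; C_tt(-4)=-1440, C_tt(-1)=180, C_tt(0)=-160, C_tt(2)=720.
Local minima occur where both diagonal entries positive: (-3, -1), (-3, 2). Count: 2.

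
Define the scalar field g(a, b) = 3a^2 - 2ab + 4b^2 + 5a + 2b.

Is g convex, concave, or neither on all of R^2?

convex

g is quadratic, so its Hessian is the constant matrix H = [[6, -2], [-2, 8]].
det(H) = 44, tr(H) = 14.
det(H) > 0 and tr(H) > 0, so H is positive definite everywhere: convex.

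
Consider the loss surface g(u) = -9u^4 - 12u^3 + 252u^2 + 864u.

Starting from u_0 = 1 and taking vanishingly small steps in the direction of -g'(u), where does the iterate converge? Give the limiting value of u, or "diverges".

g'(u) = -36(u - 4)(u + 2)(u + 3), so g'(1) = 1296.
Gradient descent moves in the -g' direction, i.e. u is decreasing.
The nearest critical point in that direction is u = -2, where g'' = 216 > 0 (a local minimum). The iterate converges there.

-2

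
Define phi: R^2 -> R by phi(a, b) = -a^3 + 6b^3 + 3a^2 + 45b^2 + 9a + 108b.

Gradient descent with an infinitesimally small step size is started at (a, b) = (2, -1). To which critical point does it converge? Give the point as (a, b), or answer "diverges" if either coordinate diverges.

(-1, -2)

phi is separable, so gradient descent decouples: a follows -∂phi/∂a, b follows -∂phi/∂b.
∂phi/∂a = -3(a - 3)(a + 1); at a=2 this is 9, so a decreases.
∂phi/∂b = 18(b + 2)(b + 3); at b=-1 this is 36, so b decreases.
a converges to its nearest critical value -1 (a local min of the a-part); b converges to -2. The iterate converges to (-1, -2).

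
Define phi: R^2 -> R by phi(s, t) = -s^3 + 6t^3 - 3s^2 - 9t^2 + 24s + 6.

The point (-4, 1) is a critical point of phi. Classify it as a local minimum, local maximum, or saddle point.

The mixed partial ∂²phi/∂s∂t is 0, so the Hessian at any point is diag(phi_ss, phi_tt) = diag(-6(s + 1), 18(2t - 1)).
At (-4, 1): H = diag(18, 18).
Both eigenvalues are positive, so H is positive definite: a local minimum.

local minimum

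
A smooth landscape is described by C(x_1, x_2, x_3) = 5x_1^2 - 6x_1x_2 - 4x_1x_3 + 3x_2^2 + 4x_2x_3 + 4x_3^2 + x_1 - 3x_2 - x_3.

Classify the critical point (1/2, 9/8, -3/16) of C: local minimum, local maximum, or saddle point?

local minimum

The Hessian is constant: H = [[10, -6, -4], [-6, 6, 4], [-4, 4, 8]].
Leading principal minors: Δ₁ = 10, Δ₂ = 24, Δ₃ = 128.
All leading minors are positive, so H is positive definite: a local minimum.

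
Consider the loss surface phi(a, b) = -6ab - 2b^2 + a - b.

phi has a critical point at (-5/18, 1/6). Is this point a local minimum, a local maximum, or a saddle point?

saddle point

The Hessian of phi is constant: H = [[0, -6], [-6, -4]].
det(H) = 0·(-4) − (-6)² = -36.
Since det(H) < 0, H is indefinite and the critical point is a saddle point.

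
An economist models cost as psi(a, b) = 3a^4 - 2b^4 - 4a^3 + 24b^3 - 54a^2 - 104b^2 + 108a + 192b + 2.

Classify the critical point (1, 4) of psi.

local maximum

The mixed partial ∂²psi/∂a∂b is 0, so the Hessian at any point is diag(psi_aa, psi_bb) = diag(12(3a^2 - 2a - 9), 8(-3b^2 + 18b - 26)).
At (1, 4): H = diag(-96, -16).
Both eigenvalues are negative, so H is negative definite: a local maximum.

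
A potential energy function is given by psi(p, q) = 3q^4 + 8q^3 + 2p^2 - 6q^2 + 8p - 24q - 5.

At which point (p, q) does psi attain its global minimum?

(-2, 1)

psi(p,q) separates as A(p) + B(q) − 5, so its minimum is min A + min B − 5.
A'(p) = 4p + 8 vanishes at p ∈ {-2}; B'(q) = 12(q - 1)(q + 1)(q + 2) vanishes at q ∈ {-2, -1, 1}.
Local minima of A (where A''>0): A(-2)=-8. Local minima of B: B(-2)=8, B(1)=-19.
So the global minimum of psi is A(-2) + B(1) − 5 = -8 − 19 − 5 = -32, attained at (-2, 1).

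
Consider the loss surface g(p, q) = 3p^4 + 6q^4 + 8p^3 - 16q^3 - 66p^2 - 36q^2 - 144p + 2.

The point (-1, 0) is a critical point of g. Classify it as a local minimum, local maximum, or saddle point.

local maximum

The mixed partial ∂²g/∂p∂q is 0, so the Hessian at any point is diag(g_pp, g_qq) = diag(12(3p^2 + 4p - 11), 24(3q^2 - 4q - 3)).
At (-1, 0): H = diag(-144, -72).
Both eigenvalues are negative, so H is negative definite: a local maximum.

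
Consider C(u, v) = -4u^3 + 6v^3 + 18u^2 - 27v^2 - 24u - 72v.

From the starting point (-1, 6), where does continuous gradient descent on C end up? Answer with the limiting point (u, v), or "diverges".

(1, 4)

C is separable, so gradient descent decouples: u follows -∂C/∂u, v follows -∂C/∂v.
∂C/∂u = -12(u - 2)(u - 1); at u=-1 this is -72, so u increases.
∂C/∂v = 18(v - 4)(v + 1); at v=6 this is 252, so v decreases.
u converges to its nearest critical value 1 (a local min of the u-part); v converges to 4. The iterate converges to (1, 4).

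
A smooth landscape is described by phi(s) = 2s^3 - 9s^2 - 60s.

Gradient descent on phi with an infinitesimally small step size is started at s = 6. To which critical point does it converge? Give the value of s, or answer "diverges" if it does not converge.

phi'(s) = 6(s - 5)(s + 2), so phi'(6) = 48.
Gradient descent moves in the -phi' direction, i.e. s is decreasing.
The nearest critical point in that direction is s = 5, where phi'' = 42 > 0 (a local minimum). The iterate converges there.

5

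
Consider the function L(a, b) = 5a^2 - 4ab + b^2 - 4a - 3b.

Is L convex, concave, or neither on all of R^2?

convex

L is quadratic, so its Hessian is the constant matrix H = [[10, -4], [-4, 2]].
det(H) = 4, tr(H) = 12.
det(H) > 0 and tr(H) > 0, so H is positive definite everywhere: convex.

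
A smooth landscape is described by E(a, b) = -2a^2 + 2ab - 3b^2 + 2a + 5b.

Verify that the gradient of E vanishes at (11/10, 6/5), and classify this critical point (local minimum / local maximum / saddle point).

∇E = (-4a + 2b + 2, 2a - 6b + 5); substituting (11/10, 6/5) gives ∇E = (0, 0), so (11/10, 6/5) is indeed a critical point.
The Hessian of E is constant: H = [[-4, 2], [2, -6]].
det(H) = (-4)·(-6) − 2² = 20.
det(H) > 0 and tr(H) = -10 < 0, so H is negative definite and the point is a local maximum.

local maximum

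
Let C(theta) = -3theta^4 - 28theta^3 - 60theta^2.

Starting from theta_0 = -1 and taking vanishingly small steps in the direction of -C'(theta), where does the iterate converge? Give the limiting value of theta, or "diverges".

C'(theta) = -12theta(theta + 2)(theta + 5), so C'(-1) = 48.
Gradient descent moves in the -C' direction, i.e. theta is decreasing.
The nearest critical point in that direction is theta = -2, where C'' = 72 > 0 (a local minimum). The iterate converges there.

-2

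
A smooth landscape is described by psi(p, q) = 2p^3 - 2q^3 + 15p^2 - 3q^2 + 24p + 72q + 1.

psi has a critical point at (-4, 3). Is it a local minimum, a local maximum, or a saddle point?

The mixed partial ∂²psi/∂p∂q is 0, so the Hessian at any point is diag(psi_pp, psi_qq) = diag(6(2p + 5), -6(2q + 1)).
At (-4, 3): H = diag(-18, -42).
Both eigenvalues are negative, so H is negative definite: a local maximum.

local maximum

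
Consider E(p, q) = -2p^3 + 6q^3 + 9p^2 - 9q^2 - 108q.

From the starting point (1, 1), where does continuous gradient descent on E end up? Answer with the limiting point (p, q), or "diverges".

E is separable, so gradient descent decouples: p follows -∂E/∂p, q follows -∂E/∂q.
∂E/∂p = -6p(p - 3); at p=1 this is 12, so p decreases.
∂E/∂q = 18(q - 3)(q + 2); at q=1 this is -108, so q increases.
p converges to its nearest critical value 0 (a local min of the p-part); q converges to 3. The iterate converges to (0, 3).

(0, 3)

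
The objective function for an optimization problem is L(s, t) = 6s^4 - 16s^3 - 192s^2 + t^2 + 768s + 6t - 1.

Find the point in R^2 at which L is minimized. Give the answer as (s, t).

(-4, -3)

L(s,t) separates as P(s) + Q(t) − 1, so its minimum is min P + min Q − 1.
P'(s) = 24(s - 4)(s - 2)(s + 4) vanishes at s ∈ {-4, 2, 4}; Q'(t) = 2(t + 3) vanishes at t ∈ {-3}.
Local minima of P (where P''>0): P(-4)=-3584, P(4)=512. Local minima of Q: Q(-3)=-9.
So the global minimum of L is P(-4) + Q(-3) − 1 = -3584 − 9 − 1 = -3594, attained at (-4, -3).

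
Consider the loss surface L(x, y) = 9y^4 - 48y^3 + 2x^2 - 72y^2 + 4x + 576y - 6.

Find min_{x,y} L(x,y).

L(x,y) separates as P(x) + Q(y) − 6, so its minimum is min P + min Q − 6.
P'(x) = 4x + 4 vanishes at x ∈ {-1}; Q'(y) = 36(y - 4)(y - 2)(y + 2) vanishes at y ∈ {-2, 2, 4}.
Local minima of P (where P''>0): P(-1)=-2. Local minima of Q: Q(-2)=-912, Q(4)=384.
So the global minimum of L is P(-1) + Q(-2) − 6 = -2 − 912 − 6 = -920, attained at (-1, -2).

-920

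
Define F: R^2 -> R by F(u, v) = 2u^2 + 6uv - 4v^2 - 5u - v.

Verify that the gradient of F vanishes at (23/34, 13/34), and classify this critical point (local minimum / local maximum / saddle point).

∇F = (4u + 6v - 5, 6u - 8v - 1); substituting (23/34, 13/34) gives ∇F = (0, 0), so (23/34, 13/34) is indeed a critical point.
The Hessian of F is constant: H = [[4, 6], [6, -8]].
det(H) = 4·(-8) − 6² = -68.
Since det(H) < 0, H is indefinite and the critical point is a saddle point.

saddle point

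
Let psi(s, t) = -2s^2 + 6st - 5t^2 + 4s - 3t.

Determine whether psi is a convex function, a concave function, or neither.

concave

psi is quadratic, so its Hessian is the constant matrix H = [[-4, 6], [6, -10]].
det(H) = 4, tr(H) = -14.
det(H) > 0 and tr(H) < 0, so H is negative definite everywhere: concave.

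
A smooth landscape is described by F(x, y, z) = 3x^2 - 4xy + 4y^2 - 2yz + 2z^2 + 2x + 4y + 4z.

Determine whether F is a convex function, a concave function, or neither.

convex

F is quadratic, so its Hessian is the constant matrix H = [[6, -4, 0], [-4, 8, -2], [0, -2, 4]].
Leading principal minors: 6, 32, 104.
All positive ⇒ H ≻ 0 ⇒ convex.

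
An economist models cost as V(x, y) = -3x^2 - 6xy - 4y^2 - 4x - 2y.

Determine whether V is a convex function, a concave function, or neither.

concave

V is quadratic, so its Hessian is the constant matrix H = [[-6, -6], [-6, -8]].
det(H) = 12, tr(H) = -14.
det(H) > 0 and tr(H) < 0, so H is negative definite everywhere: concave.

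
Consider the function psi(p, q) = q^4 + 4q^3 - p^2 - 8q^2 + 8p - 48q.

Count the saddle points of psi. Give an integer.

2

psi separates as a function of p plus a function of q, so ∇psi=0 decouples.
∂psi/∂p = -2(p - 4) = 0 at p ∈ {4}; ∂psi/∂q = 4(q - 2)(q + 2)(q + 3) = 0 at q ∈ {-3, -2, 2}.
The Hessian is diagonal: diag(psi_pp, psi_qq). Second derivatives: psi_pp(4)=-2; psi_qq(-3)=20, psi_qq(-2)=-16, psi_qq(2)=80.
Saddle points occur where the two diagonal entries have opposite signs: (4, -3), (4, 2). Count: 2.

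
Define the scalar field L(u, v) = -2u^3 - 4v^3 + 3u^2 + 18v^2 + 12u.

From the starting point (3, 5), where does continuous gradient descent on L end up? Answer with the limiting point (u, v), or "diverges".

diverges

L is separable, so gradient descent decouples: u follows -∂L/∂u, v follows -∂L/∂v.
∂L/∂u = -6(u - 2)(u + 1); at u=3 this is -24, so u increases.
∂L/∂v = -12v(v - 3); at v=5 this is -120, so v increases.
The u-coordinate has no critical point in that direction and runs off to infinity.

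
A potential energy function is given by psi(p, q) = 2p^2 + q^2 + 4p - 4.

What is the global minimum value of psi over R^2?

-6

psi(p,q) separates as A(p) + B(q) − 4, so its minimum is min A + min B − 4.
A'(p) = 4p + 4 vanishes at p ∈ {-1}; B'(q) = 2q vanishes at q ∈ {0}.
Local minima of A (where A''>0): A(-1)=-2. Local minima of B: B(0)=0.
So the global minimum of psi is A(-1) + B(0) − 4 = -2 + 0 − 4 = -6, attained at (-1, 0).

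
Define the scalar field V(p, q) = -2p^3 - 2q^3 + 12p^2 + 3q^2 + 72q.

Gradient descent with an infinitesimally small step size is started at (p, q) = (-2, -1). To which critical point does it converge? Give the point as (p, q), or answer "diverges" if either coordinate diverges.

V is separable, so gradient descent decouples: p follows -∂V/∂p, q follows -∂V/∂q.
∂V/∂p = -6p(p - 4); at p=-2 this is -72, so p increases.
∂V/∂q = -6(q - 4)(q + 3); at q=-1 this is 60, so q decreases.
p converges to its nearest critical value 0 (a local min of the p-part); q converges to -3. The iterate converges to (0, -3).

(0, -3)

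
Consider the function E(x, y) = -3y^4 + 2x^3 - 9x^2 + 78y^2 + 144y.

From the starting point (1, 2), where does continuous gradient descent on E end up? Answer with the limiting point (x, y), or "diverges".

E is separable, so gradient descent decouples: x follows -∂E/∂x, y follows -∂E/∂y.
∂E/∂x = 6x(x - 3); at x=1 this is -12, so x increases.
∂E/∂y = -12(y - 4)(y + 1)(y + 3); at y=2 this is 360, so y decreases.
x converges to its nearest critical value 3 (a local min of the x-part); y converges to -1. The iterate converges to (3, -1).

(3, -1)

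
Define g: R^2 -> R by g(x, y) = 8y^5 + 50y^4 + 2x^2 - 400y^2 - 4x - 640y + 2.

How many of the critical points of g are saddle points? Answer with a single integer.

g separates as a function of x plus a function of y, so ∇g=0 decouples.
∂g/∂x = 4(x - 1) = 0 at x ∈ {1}; ∂g/∂y = 40(y - 2)(y + 1)(y + 2)(y + 4) = 0 at y ∈ {-4, -2, -1, 2}.
The Hessian is diagonal: diag(g_xx, g_yy). Second derivatives: g_xx(1)=4; g_yy(-4)=-1440, g_yy(-2)=320, g_yy(-1)=-360, g_yy(2)=2880.
Saddle points occur where the two diagonal entries have opposite signs: (1, -4), (1, -1). Count: 2.

2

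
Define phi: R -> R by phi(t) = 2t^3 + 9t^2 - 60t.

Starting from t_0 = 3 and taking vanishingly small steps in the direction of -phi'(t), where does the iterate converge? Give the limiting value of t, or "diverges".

phi'(t) = 6(t - 2)(t + 5), so phi'(3) = 48.
Gradient descent moves in the -phi' direction, i.e. t is decreasing.
The nearest critical point in that direction is t = 2, where phi'' = 42 > 0 (a local minimum). The iterate converges there.

2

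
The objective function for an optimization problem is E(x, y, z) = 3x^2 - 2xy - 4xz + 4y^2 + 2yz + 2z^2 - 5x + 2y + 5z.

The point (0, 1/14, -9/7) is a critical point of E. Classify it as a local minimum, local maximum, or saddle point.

local minimum

The Hessian is constant: H = [[6, -2, -4], [-2, 8, 2], [-4, 2, 4]].
Leading principal minors: Δ₁ = 6, Δ₂ = 44, Δ₃ = 56.
All leading minors are positive, so H is positive definite: a local minimum.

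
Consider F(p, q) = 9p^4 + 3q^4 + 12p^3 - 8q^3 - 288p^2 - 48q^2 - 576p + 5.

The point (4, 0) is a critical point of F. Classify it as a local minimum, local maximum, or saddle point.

saddle point

The mixed partial ∂²F/∂p∂q is 0, so the Hessian at any point is diag(F_pp, F_qq) = diag(36(3p^2 + 2p - 16), 12(3q^2 - 4q - 8)).
At (4, 0): H = diag(1440, -96).
The eigenvalues have opposite signs, so H is indefinite: a saddle point.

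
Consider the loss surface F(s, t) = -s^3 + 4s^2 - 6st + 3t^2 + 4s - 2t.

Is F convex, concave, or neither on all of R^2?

The term -s^3 is cubic, so the Hessian is not constant.
∂²F/∂s² = -6s + 8, which takes both signs as s varies (negative for sufficiently large s). A diagonal entry of the Hessian changing sign means the Hessian is neither positive- nor negative-semidefinite on all of R^2.

neither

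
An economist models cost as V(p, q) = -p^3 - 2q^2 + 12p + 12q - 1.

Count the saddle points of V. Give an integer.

1

V separates as a function of p plus a function of q, so ∇V=0 decouples.
∂V/∂p = -3(p - 2)(p + 2) = 0 at p ∈ {-2, 2}; ∂V/∂q = -4(q - 3) = 0 at q ∈ {3}.
The Hessian is diagonal: diag(V_pp, V_qq). Second derivatives: V_pp(-2)=12, V_pp(2)=-12; V_qq(3)=-4.
Saddle points occur where the two diagonal entries have opposite signs: (-2, 3). Count: 1.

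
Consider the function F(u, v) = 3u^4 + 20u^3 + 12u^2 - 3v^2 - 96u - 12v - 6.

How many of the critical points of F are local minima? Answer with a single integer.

F separates as a function of u plus a function of v, so ∇F=0 decouples.
∂F/∂u = 12(u - 1)(u + 2)(u + 4) = 0 at u ∈ {-4, -2, 1}; ∂F/∂v = -6(v + 2) = 0 at v ∈ {-2}.
The Hessian is diagonal: diag(F_uu, F_vv). Second derivatives: F_uu(-4)=120, F_uu(-2)=-72, F_uu(1)=180; F_vv(-2)=-6.
Local minima occur where both diagonal entries positive: none. Count: 0.

0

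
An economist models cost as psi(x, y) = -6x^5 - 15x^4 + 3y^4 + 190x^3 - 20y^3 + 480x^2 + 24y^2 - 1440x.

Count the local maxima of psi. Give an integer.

2

psi separates as a function of x plus a function of y, so ∇psi=0 decouples.
∂psi/∂x = -30(x - 4)(x - 1)(x + 3)(x + 4) = 0 at x ∈ {-4, -3, 1, 4}; ∂psi/∂y = 12y(y - 4)(y - 1) = 0 at y ∈ {0, 1, 4}.
The Hessian is diagonal: diag(psi_xx, psi_yy). Second derivatives: psi_xx(-4)=1200, psi_xx(-3)=-840, psi_xx(1)=1800, psi_xx(4)=-5040; psi_yy(0)=48, psi_yy(1)=-36, psi_yy(4)=144.
Local maxima occur where both diagonal entries negative: (-3, 1), (4, 1). Count: 2.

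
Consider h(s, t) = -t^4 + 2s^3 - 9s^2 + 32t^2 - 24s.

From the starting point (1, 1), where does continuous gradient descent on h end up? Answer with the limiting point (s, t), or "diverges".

(4, 0)

h is separable, so gradient descent decouples: s follows -∂h/∂s, t follows -∂h/∂t.
∂h/∂s = 6(s - 4)(s + 1); at s=1 this is -36, so s increases.
∂h/∂t = -4t(t - 4)(t + 4); at t=1 this is 60, so t decreases.
s converges to its nearest critical value 4 (a local min of the s-part); t converges to 0. The iterate converges to (4, 0).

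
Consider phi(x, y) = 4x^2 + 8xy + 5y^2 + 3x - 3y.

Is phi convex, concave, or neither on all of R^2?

phi is quadratic, so its Hessian is the constant matrix H = [[8, 8], [8, 10]].
det(H) = 16, tr(H) = 18.
det(H) > 0 and tr(H) > 0, so H is positive definite everywhere: convex.

convex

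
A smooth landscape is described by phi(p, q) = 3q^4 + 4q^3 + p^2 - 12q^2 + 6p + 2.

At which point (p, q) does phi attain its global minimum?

phi(p,q) separates as A(p) + B(q) + 2, so its minimum is min A + min B + 2.
A'(p) = 2p + 6 vanishes at p ∈ {-3}; B'(q) = 12q(q - 1)(q + 2) vanishes at q ∈ {-2, 0, 1}.
Local minima of A (where A''>0): A(-3)=-9. Local minima of B: B(-2)=-32, B(1)=-5.
So the global minimum of phi is A(-3) + B(-2) + 2 = -9 − 32 + 2 = -39, attained at (-3, -2).

(-3, -2)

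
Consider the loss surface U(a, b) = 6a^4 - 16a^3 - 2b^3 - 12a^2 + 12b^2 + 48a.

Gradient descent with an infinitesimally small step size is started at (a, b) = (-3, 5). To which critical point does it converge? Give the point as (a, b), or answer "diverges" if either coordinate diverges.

diverges

U is separable, so gradient descent decouples: a follows -∂U/∂a, b follows -∂U/∂b.
∂U/∂a = 24(a - 2)(a - 1)(a + 1); at a=-3 this is -960, so a increases.
∂U/∂b = -6b(b - 4); at b=5 this is -30, so b increases.
The b-coordinate has no critical point in that direction and runs off to infinity.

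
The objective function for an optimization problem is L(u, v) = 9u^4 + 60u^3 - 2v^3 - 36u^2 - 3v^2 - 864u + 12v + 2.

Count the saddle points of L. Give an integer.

3

L separates as a function of u plus a function of v, so ∇L=0 decouples.
∂L/∂u = 36(u - 2)(u + 3)(u + 4) = 0 at u ∈ {-4, -3, 2}; ∂L/∂v = -6(v - 1)(v + 2) = 0 at v ∈ {-2, 1}.
The Hessian is diagonal: diag(L_uu, L_vv). Second derivatives: L_uu(-4)=216, L_uu(-3)=-180, L_uu(2)=1080; L_vv(-2)=18, L_vv(1)=-18.
Saddle points occur where the two diagonal entries have opposite signs: (-4, 1), (-3, -2), (2, 1). Count: 3.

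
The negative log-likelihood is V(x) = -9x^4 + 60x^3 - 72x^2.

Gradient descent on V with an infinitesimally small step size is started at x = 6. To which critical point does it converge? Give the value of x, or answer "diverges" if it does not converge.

diverges

V'(x) = -36x(x - 4)(x - 1), so V'(6) = -2160.
Gradient descent moves in the -V' direction, i.e. x is increasing.
There is no critical point above x=6, and V' keeps the same sign, so the iterate runs off to +∞.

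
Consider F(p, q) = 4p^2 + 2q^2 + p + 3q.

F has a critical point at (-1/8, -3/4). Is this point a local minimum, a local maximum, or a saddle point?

local minimum

The Hessian of F is constant: H = [[8, 0], [0, 4]].
det(H) = 8·4 − 0² = 32.
det(H) > 0 and tr(H) = 12 > 0, so H is positive definite and the point is a local minimum.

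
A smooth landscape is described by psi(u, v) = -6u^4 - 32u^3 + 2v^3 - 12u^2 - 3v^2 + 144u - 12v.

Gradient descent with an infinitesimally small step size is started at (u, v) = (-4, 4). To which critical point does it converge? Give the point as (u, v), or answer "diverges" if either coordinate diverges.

diverges

psi is separable, so gradient descent decouples: u follows -∂psi/∂u, v follows -∂psi/∂v.
∂psi/∂u = -24(u - 1)(u + 2)(u + 3); at u=-4 this is 240, so u decreases.
∂psi/∂v = 6(v - 2)(v + 1); at v=4 this is 60, so v decreases.
The u-coordinate has no critical point in that direction and runs off to infinity.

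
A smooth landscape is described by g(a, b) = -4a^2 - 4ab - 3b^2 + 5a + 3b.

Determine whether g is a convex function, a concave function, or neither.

concave

g is quadratic, so its Hessian is the constant matrix H = [[-8, -4], [-4, -6]].
det(H) = 32, tr(H) = -14.
det(H) > 0 and tr(H) < 0, so H is negative definite everywhere: concave.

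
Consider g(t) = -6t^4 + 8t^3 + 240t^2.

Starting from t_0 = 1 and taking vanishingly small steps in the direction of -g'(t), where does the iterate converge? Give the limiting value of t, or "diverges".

0

g'(t) = -24t(t - 5)(t + 4), so g'(1) = 480.
Gradient descent moves in the -g' direction, i.e. t is decreasing.
The nearest critical point in that direction is t = 0, where g'' = 480 > 0 (a local minimum). The iterate converges there.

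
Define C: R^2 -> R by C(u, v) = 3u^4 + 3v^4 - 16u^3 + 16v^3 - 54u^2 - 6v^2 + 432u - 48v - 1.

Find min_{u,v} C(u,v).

C(u,v) separates as P(u) + Q(v) − 1, so its minimum is min P + min Q − 1.
P'(u) = 12(u - 4)(u - 3)(u + 3) vanishes at u ∈ {-3, 3, 4}; Q'(v) = 12(v - 1)(v + 1)(v + 4) vanishes at v ∈ {-4, -1, 1}.
Local minima of P (where P''>0): P(-3)=-1107, P(4)=608. Local minima of Q: Q(-4)=-160, Q(1)=-35.
So the global minimum of C is P(-3) + Q(-4) − 1 = -1107 − 160 − 1 = -1268, attained at (-3, -4).

-1268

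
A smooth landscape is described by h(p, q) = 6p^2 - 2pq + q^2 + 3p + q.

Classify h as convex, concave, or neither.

h is quadratic, so its Hessian is the constant matrix H = [[12, -2], [-2, 2]].
det(H) = 20, tr(H) = 14.
det(H) > 0 and tr(H) > 0, so H is positive definite everywhere: convex.

convex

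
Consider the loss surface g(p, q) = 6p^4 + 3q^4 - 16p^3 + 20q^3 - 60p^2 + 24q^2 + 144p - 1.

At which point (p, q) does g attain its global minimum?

(-2, -4)

g(p,q) separates as A(p) + B(q) − 1, so its minimum is min A + min B − 1.
A'(p) = 24(p - 3)(p - 1)(p + 2) vanishes at p ∈ {-2, 1, 3}; B'(q) = 12q(q + 1)(q + 4) vanishes at q ∈ {-4, -1, 0}.
Local minima of A (where A''>0): A(-2)=-304, A(3)=-54. Local minima of B: B(-4)=-128, B(0)=0.
So the global minimum of g is A(-2) + B(-4) − 1 = -304 − 128 − 1 = -433, attained at (-2, -4).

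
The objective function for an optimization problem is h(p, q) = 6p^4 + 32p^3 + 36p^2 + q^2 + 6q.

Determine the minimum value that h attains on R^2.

h(p,q) separates as A(p) + B(q), so its minimum is min A + min B.
A'(p) = 24p(p + 1)(p + 3) vanishes at p ∈ {-3, -1, 0}; B'(q) = 2q + 6 vanishes at q ∈ {-3}.
Local minima of A (where A''>0): A(-3)=-54, A(0)=0. Local minima of B: B(-3)=-9.
So the global minimum of h is A(-3) + B(-3) = -54 − 9 = -63, attained at (-3, -3).

-63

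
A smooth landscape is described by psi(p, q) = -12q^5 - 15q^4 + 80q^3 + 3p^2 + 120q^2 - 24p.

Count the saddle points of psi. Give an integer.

psi separates as a function of p plus a function of q, so ∇psi=0 decouples.
∂psi/∂p = 6(p - 4) = 0 at p ∈ {4}; ∂psi/∂q = -60q(q - 2)(q + 1)(q + 2) = 0 at q ∈ {-2, -1, 0, 2}.
The Hessian is diagonal: diag(psi_pp, psi_qq). Second derivatives: psi_pp(4)=6; psi_qq(-2)=480, psi_qq(-1)=-180, psi_qq(0)=240, psi_qq(2)=-1440.
Saddle points occur where the two diagonal entries have opposite signs: (4, -1), (4, 2). Count: 2.

2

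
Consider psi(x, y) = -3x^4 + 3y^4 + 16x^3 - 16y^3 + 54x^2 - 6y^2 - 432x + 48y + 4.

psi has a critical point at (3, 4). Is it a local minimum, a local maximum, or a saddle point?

local minimum

The mixed partial ∂²psi/∂x∂y is 0, so the Hessian at any point is diag(psi_xx, psi_yy) = diag(12(-3x^2 + 8x + 9), 12(3y^2 - 8y - 1)).
At (3, 4): H = diag(72, 180).
Both eigenvalues are positive, so H is positive definite: a local minimum.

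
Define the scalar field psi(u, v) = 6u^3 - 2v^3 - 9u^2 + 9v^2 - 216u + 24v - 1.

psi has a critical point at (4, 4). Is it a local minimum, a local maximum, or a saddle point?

saddle point

The mixed partial ∂²psi/∂u∂v is 0, so the Hessian at any point is diag(psi_uu, psi_vv) = diag(18(2u - 1), 6(-2v + 3)).
At (4, 4): H = diag(126, -30).
The eigenvalues have opposite signs, so H is indefinite: a saddle point.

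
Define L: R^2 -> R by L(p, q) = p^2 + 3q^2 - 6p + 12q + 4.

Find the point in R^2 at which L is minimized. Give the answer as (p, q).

(3, -2)

L(p,q) separates as A(p) + B(q) + 4, so its minimum is min A + min B + 4.
A'(p) = 2p - 6 vanishes at p ∈ {3}; B'(q) = 6q + 12 vanishes at q ∈ {-2}.
Local minima of A (where A''>0): A(3)=-9. Local minima of B: B(-2)=-12.
So the global minimum of L is A(3) + B(-2) + 4 = -9 − 12 + 4 = -17, attained at (3, -2).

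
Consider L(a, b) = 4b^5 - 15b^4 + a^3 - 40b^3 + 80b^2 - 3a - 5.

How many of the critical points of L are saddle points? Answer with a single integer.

4

L separates as a function of a plus a function of b, so ∇L=0 decouples.
∂L/∂a = 3(a - 1)(a + 1) = 0 at a ∈ {-1, 1}; ∂L/∂b = 20b(b - 4)(b - 1)(b + 2) = 0 at b ∈ {-2, 0, 1, 4}.
The Hessian is diagonal: diag(L_aa, L_bb). Second derivatives: L_aa(-1)=-6, L_aa(1)=6; L_bb(-2)=-720, L_bb(0)=160, L_bb(1)=-180, L_bb(4)=1440.
Saddle points occur where the two diagonal entries have opposite signs: (-1, 0), (-1, 4), (1, -2), (1, 1). Count: 4.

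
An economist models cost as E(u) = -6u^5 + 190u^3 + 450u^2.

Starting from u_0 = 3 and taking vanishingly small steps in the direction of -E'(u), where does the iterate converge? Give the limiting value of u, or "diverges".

0

E'(u) = -30u(u - 5)(u + 2)(u + 3), so E'(3) = 5400.
Gradient descent moves in the -E' direction, i.e. u is decreasing.
The nearest critical point in that direction is u = 0, where E'' = 900 > 0 (a local minimum). The iterate converges there.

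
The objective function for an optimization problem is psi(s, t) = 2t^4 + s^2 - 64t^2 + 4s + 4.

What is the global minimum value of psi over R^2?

psi(s,t) separates as P(s) + Q(t) + 4, so its minimum is min P + min Q + 4.
P'(s) = 2s + 4 vanishes at s ∈ {-2}; Q'(t) = 8t(t - 4)(t + 4) vanishes at t ∈ {-4, 0, 4}.
Local minima of P (where P''>0): P(-2)=-4. Local minima of Q: Q(-4)=-512, Q(4)=-512.
So the global minimum of psi is P(-2) + Q(-4) + 4 = -4 − 512 + 4 = -512, attained at (-2, -4).

-512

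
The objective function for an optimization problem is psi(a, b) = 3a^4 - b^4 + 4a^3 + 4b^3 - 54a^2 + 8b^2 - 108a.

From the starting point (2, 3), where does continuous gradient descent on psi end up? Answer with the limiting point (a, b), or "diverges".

psi is separable, so gradient descent decouples: a follows -∂psi/∂a, b follows -∂psi/∂b.
∂psi/∂a = 12(a - 3)(a + 1)(a + 3); at a=2 this is -180, so a increases.
∂psi/∂b = -4b(b - 4)(b + 1); at b=3 this is 48, so b decreases.
a converges to its nearest critical value 3 (a local min of the a-part); b converges to 0. The iterate converges to (3, 0).

(3, 0)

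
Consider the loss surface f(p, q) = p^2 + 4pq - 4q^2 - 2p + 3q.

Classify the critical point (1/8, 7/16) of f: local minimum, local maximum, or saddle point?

saddle point

The Hessian of f is constant: H = [[2, 4], [4, -8]].
det(H) = 2·(-8) − 4² = -32.
Since det(H) < 0, H is indefinite and the critical point is a saddle point.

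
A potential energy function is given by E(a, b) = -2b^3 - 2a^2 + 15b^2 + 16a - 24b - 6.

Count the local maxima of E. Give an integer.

1

E separates as a function of a plus a function of b, so ∇E=0 decouples.
∂E/∂a = -4(a - 4) = 0 at a ∈ {4}; ∂E/∂b = -6(b - 4)(b - 1) = 0 at b ∈ {1, 4}.
The Hessian is diagonal: diag(E_aa, E_bb). Second derivatives: E_aa(4)=-4; E_bb(1)=18, E_bb(4)=-18.
Local maxima occur where both diagonal entries negative: (4, 4). Count: 1.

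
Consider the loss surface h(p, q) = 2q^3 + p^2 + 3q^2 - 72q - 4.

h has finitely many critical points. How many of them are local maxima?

h separates as a function of p plus a function of q, so ∇h=0 decouples.
∂h/∂p = 2p = 0 at p ∈ {0}; ∂h/∂q = 6(q - 3)(q + 4) = 0 at q ∈ {-4, 3}.
The Hessian is diagonal: diag(h_pp, h_qq). Second derivatives: h_pp(0)=2; h_qq(-4)=-42, h_qq(3)=42.
Local maxima occur where both diagonal entries negative: none. Count: 0.

0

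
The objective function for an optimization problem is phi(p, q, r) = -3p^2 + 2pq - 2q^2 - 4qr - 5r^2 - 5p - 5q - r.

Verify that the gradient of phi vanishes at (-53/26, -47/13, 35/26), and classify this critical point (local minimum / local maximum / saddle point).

local maximum

∇phi = (-6p + 2q - 5, 2p - 4q - 4r - 5, -4q - 10r - 1); substituting (-53/26, -47/13, 35/26) gives ∇phi = (0, 0, 0), so (-53/26, -47/13, 35/26) is indeed a critical point.
The Hessian is constant: H = [[-6, 2, 0], [2, -4, -4], [0, -4, -10]].
Leading principal minors: Δ₁ = -6, Δ₂ = 20, Δ₃ = -104.
The minors alternate sign starting negative (−, +, −), so H is negative definite: a local maximum.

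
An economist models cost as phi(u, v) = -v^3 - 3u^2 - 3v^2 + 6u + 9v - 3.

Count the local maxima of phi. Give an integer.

1

phi separates as a function of u plus a function of v, so ∇phi=0 decouples.
∂phi/∂u = -6(u - 1) = 0 at u ∈ {1}; ∂phi/∂v = -3(v - 1)(v + 3) = 0 at v ∈ {-3, 1}.
The Hessian is diagonal: diag(phi_uu, phi_vv). Second derivatives: phi_uu(1)=-6; phi_vv(-3)=12, phi_vv(1)=-12.
Local maxima occur where both diagonal entries negative: (1, 1). Count: 1.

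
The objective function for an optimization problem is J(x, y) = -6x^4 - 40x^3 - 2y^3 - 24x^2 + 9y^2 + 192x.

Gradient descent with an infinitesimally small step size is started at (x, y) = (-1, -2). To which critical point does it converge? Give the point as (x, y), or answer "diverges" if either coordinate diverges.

(-2, 0)

J is separable, so gradient descent decouples: x follows -∂J/∂x, y follows -∂J/∂y.
∂J/∂x = -24(x - 1)(x + 2)(x + 4); at x=-1 this is 144, so x decreases.
∂J/∂y = -6y(y - 3); at y=-2 this is -60, so y increases.
x converges to its nearest critical value -2 (a local min of the x-part); y converges to 0. The iterate converges to (-2, 0).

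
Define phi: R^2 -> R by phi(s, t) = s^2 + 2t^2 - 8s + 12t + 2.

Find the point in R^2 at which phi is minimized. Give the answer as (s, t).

(4, -3)

phi(s,t) separates as P(s) + Q(t) + 2, so its minimum is min P + min Q + 2.
P'(s) = 2s - 8 vanishes at s ∈ {4}; Q'(t) = 4(t + 3) vanishes at t ∈ {-3}.
Local minima of P (where P''>0): P(4)=-16. Local minima of Q: Q(-3)=-18.
So the global minimum of phi is P(4) + Q(-3) + 2 = -16 − 18 + 2 = -32, attained at (4, -3).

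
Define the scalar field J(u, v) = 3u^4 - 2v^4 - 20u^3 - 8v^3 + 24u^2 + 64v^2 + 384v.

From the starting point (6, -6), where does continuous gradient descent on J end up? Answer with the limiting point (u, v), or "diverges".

J is separable, so gradient descent decouples: u follows -∂J/∂u, v follows -∂J/∂v.
∂J/∂u = 12u(u - 4)(u - 1); at u=6 this is 720, so u decreases.
∂J/∂v = -8(v - 4)(v + 3)(v + 4); at v=-6 this is 480, so v decreases.
The v-coordinate has no critical point in that direction and runs off to infinity.

diverges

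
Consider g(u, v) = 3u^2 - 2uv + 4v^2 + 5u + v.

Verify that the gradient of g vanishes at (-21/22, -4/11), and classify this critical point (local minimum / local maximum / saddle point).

local minimum

∇g = (6u - 2v + 5, -2u + 8v + 1); substituting (-21/22, -4/11) gives ∇g = (0, 0), so (-21/22, -4/11) is indeed a critical point.
The Hessian of g is constant: H = [[6, -2], [-2, 8]].
det(H) = 6·8 − (-2)² = 44.
det(H) > 0 and tr(H) = 14 > 0, so H is positive definite and the point is a local minimum.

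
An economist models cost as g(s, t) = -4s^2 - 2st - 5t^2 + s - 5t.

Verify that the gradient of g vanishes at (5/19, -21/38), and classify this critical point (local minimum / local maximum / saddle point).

local maximum

∇g = (-8s - 2t + 1, -2s - 10t - 5); substituting (5/19, -21/38) gives ∇g = (0, 0), so (5/19, -21/38) is indeed a critical point.
The Hessian of g is constant: H = [[-8, -2], [-2, -10]].
det(H) = (-8)·(-10) − (-2)² = 76.
det(H) > 0 and tr(H) = -18 < 0, so H is negative definite and the point is a local maximum.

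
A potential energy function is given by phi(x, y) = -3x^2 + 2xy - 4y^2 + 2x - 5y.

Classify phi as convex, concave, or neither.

concave

phi is quadratic, so its Hessian is the constant matrix H = [[-6, 2], [2, -8]].
det(H) = 44, tr(H) = -14.
det(H) > 0 and tr(H) < 0, so H is negative definite everywhere: concave.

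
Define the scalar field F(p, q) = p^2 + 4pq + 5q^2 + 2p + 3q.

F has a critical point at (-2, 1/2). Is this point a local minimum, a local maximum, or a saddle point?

local minimum

The Hessian of F is constant: H = [[2, 4], [4, 10]].
det(H) = 2·10 − 4² = 4.
det(H) > 0 and tr(H) = 12 > 0, so H is positive definite and the point is a local minimum.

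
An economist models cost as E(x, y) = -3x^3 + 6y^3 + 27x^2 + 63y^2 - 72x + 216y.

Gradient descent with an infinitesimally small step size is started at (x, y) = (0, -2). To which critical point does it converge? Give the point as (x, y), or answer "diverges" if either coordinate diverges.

(2, -3)

E is separable, so gradient descent decouples: x follows -∂E/∂x, y follows -∂E/∂y.
∂E/∂x = -9(x - 4)(x - 2); at x=0 this is -72, so x increases.
∂E/∂y = 18(y + 3)(y + 4); at y=-2 this is 36, so y decreases.
x converges to its nearest critical value 2 (a local min of the x-part); y converges to -3. The iterate converges to (2, -3).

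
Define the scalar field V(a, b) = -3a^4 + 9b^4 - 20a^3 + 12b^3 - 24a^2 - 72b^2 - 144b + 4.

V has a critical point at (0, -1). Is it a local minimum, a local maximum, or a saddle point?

local maximum

The mixed partial ∂²V/∂a∂b is 0, so the Hessian at any point is diag(V_aa, V_bb) = diag(-12(3a^2 + 10a + 4), 36(3b^2 + 2b - 4)).
At (0, -1): H = diag(-48, -108).
Both eigenvalues are negative, so H is negative definite: a local maximum.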